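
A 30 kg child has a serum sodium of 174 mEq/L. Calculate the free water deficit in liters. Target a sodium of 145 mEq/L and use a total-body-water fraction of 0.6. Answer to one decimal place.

3.6 L

TBW = 0.6 · 30 = 18 L
Free water deficit = TBW · (Na/145 − 1)
= 18 · (174/145 − 1)
= 18 · 0.2
= 3.6 L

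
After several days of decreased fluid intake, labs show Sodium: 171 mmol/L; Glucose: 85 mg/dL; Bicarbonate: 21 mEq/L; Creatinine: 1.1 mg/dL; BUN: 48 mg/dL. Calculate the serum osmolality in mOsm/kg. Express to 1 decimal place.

363.9 mOsm/kg

Calculated osmolality = 2·Na + glucose/18 + BUN/2.8
= 2·171 + 85/18 + 48/2.8
= 342 + 4.72 + 17.14
= 363.86 mOsm/kg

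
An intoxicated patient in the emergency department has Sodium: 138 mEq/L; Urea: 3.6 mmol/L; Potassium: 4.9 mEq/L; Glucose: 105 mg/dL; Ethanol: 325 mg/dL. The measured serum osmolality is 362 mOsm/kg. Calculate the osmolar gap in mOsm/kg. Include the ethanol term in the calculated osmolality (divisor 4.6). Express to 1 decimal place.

Calculated osmolality = 2·Na + glucose/18 + urea + ethanol/4.6
= 2·138 + 105/18 + 3.6 + 325/4.6
= 276 + 5.83 + 3.60 + 70.65
= 356.08 mOsm/kg ≈ 356.1 mOsm/kg
Osmolar gap = measured − calculated = 362 − 356.1 = 5.9 mOsm/kg

5.9 mOsm/kg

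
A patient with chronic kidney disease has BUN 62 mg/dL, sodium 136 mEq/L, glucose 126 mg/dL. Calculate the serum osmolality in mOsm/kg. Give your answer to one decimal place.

Calculated osmolality = 2·Na + glucose/18 + BUN/2.8
= 2·136 + 126/18 + 62/2.8
= 272 + 7 + 22.14
= 301.14 mOsm/kg

301.1 mOsm/kg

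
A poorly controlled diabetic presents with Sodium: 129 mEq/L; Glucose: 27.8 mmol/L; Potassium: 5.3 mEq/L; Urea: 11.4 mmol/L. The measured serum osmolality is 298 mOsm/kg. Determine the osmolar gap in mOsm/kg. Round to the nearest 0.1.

Calculated osmolality = 2·Na + glucose + urea
= 2·129 + 27.8 + 11.4
= 258 + 27.80 + 11.40
= 297.2 mOsm/kg ≈ 297.2 mOsm/kg
Osmolar gap = measured − calculated = 298 − 297.2 = 0.8 mOsm/kg

0.8 mOsm/kg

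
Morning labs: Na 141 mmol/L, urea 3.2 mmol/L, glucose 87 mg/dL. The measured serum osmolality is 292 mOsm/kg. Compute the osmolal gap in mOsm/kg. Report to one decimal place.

2.0 mOsm/kg

Calculated osmolality = 2·Na + glucose/18 + urea
= 2·141 + 87/18 + 3.2
= 282 + 4.83 + 3.20
= 290.03 mOsm/kg ≈ 290.0 mOsm/kg
Osmolar gap = measured − calculated = 292 − 290.0 = 2.0 mOsm/kg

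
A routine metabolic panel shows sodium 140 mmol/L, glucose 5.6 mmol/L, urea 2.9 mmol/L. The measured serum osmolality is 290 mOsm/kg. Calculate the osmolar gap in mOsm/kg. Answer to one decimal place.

1.5 mOsm/kg

Calculated osmolality = 2·Na + glucose + urea
= 2·140 + 5.6 + 2.9
= 280 + 5.60 + 2.90
= 288.5 mOsm/kg ≈ 288.5 mOsm/kg
Osmolar gap = measured − calculated = 290 − 288.5 = 1.5 mOsm/kg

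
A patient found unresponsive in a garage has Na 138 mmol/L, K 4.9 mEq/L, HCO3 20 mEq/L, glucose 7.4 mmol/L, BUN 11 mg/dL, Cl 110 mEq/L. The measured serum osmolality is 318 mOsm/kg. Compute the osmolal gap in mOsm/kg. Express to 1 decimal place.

Calculated osmolality = 2·Na + glucose + BUN/2.8
= 2·138 + 7.4 + 11/2.8
= 276 + 7.40 + 3.93
= 287.33 mOsm/kg ≈ 287.3 mOsm/kg
Osmolar gap = measured − calculated = 318 − 287.3 = 30.7 mOsm/kg

30.7 mOsm/kg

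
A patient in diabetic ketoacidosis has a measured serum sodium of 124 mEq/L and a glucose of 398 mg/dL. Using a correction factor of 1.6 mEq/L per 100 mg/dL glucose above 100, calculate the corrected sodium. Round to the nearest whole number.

Corrected Na = measured Na + 1.6 · (glucose − 100)/100
= 124 + 1.6 · (398 − 100)/100
= 124 + 4.8
= 128.8 mEq/L

129 mEq/L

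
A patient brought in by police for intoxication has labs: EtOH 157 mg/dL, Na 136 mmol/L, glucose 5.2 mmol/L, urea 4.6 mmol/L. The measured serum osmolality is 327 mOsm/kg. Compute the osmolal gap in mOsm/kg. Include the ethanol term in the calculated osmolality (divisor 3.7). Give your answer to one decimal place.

Calculated osmolality = 2·Na + glucose + urea + ethanol/3.7
= 2·136 + 5.2 + 4.6 + 157/3.7
= 272 + 5.20 + 4.60 + 42.43
= 324.23 mOsm/kg ≈ 324.2 mOsm/kg
Osmolar gap = measured − calculated = 327 − 324.2 = 2.8 mOsm/kg

2.8 mOsm/kg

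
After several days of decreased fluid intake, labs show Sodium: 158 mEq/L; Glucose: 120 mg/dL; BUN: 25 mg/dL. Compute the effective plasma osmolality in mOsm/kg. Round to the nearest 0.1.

322.7 mOsm/kg

Effective osmolality excludes urea (freely permeant across cell membranes):
2·Na + glucose/18
= 2·158 + 120/18
= 316 + 6.67
= 322.67 mOsm/kg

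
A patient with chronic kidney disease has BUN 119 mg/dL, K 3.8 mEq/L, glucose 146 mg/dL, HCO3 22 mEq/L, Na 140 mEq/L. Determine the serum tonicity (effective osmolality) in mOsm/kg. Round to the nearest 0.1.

Effective osmolality excludes urea (freely permeant across cell membranes):
2·Na + glucose/18
= 2·140 + 146/18
= 280 + 8.11
= 288.11 mOsm/kg

288.1 mOsm/kg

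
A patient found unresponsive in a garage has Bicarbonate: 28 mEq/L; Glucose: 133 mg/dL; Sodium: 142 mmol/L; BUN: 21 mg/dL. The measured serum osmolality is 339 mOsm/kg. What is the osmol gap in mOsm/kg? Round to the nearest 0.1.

40.1 mOsm/kg

Calculated osmolality = 2·Na + glucose/18 + BUN/2.8
= 2·142 + 133/18 + 21/2.8
= 284 + 7.39 + 7.50
= 298.89 mOsm/kg ≈ 298.9 mOsm/kg
Osmolar gap = measured − calculated = 339 − 298.9 = 40.1 mOsm/kg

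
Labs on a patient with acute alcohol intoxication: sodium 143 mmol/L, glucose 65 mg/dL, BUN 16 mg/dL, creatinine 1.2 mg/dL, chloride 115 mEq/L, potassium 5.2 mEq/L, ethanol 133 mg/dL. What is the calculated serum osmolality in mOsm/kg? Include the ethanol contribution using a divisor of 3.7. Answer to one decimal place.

331.3 mOsm/kg

Calculated osmolality = 2·Na + glucose/18 + BUN/2.8 + ethanol/3.7
= 2·143 + 65/18 + 16/2.8 + 133/3.7
= 286 + 3.61 + 5.71 + 35.95
= 331.27 mOsm/kg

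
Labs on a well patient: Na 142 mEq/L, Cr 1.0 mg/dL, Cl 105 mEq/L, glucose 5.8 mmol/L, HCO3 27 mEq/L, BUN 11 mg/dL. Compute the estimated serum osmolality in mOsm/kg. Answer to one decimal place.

Calculated osmolality = 2·Na + glucose + BUN/2.8
= 2·142 + 5.8 + 11/2.8
= 284 + 5.80 + 3.93
= 293.73 mOsm/kg

293.7 mOsm/kg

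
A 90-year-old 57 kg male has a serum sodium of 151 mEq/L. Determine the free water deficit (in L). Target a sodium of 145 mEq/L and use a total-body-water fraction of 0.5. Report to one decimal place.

1.2 L

TBW = 0.5 · 57 = 28.5 L
Free water deficit = TBW · (Na/145 − 1)
= 28.5 · (151/145 − 1)
= 28.5 · 0.0414
= 1.18 L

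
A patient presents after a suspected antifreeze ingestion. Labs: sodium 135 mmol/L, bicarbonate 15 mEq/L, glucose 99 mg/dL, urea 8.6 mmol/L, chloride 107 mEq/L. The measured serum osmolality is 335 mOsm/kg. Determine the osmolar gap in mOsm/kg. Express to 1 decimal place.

Calculated osmolality = 2·Na + glucose/18 + urea
= 2·135 + 99/18 + 8.6
= 270 + 5.50 + 8.60
= 284.1 mOsm/kg ≈ 284.1 mOsm/kg
Osmolar gap = measured − calculated = 335 − 284.1 = 50.9 mOsm/kg

50.9 mOsm/kg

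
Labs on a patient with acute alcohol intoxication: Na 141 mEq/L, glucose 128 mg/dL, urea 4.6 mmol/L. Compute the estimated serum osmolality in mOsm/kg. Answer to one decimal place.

293.7 mOsm/kg

Calculated osmolality = 2·Na + glucose/18 + urea
= 2·141 + 128/18 + 4.6
= 282 + 7.11 + 4.60
= 293.71 mOsm/kg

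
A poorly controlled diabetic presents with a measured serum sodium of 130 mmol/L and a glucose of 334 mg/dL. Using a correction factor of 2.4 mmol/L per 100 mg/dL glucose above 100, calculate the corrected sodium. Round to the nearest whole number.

Corrected Na = measured Na + 2.4 · (glucose − 100)/100
= 130 + 2.4 · (334 − 100)/100
= 130 + 5.6
= 135.6 mmol/L

136 mmol/L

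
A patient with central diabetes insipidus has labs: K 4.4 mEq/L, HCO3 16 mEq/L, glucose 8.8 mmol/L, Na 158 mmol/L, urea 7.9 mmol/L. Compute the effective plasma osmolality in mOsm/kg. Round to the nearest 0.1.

Effective osmolality excludes urea (freely permeant across cell membranes):
2·Na + glucose
= 2·158 + 8.8
= 316 + 8.8
= 324.8 mOsm/kg

324.8 mOsm/kg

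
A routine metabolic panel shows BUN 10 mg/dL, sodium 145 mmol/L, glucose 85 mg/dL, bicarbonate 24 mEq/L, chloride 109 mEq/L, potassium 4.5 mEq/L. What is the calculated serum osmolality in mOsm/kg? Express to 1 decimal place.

Calculated osmolality = 2·Na + glucose/18 + BUN/2.8
= 2·145 + 85/18 + 10/2.8
= 290 + 4.72 + 3.57
= 298.29 mOsm/kg

298.3 mOsm/kg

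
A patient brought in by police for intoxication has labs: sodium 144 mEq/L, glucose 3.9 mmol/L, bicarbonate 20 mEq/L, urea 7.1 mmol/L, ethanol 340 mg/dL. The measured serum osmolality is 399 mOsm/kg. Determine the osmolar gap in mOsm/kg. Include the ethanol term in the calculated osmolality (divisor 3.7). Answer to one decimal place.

8.1 mOsm/kg

Calculated osmolality = 2·Na + glucose + urea + ethanol/3.7
= 2·144 + 3.9 + 7.1 + 340/3.7
= 288 + 3.90 + 7.10 + 91.89
= 390.89 mOsm/kg ≈ 390.9 mOsm/kg
Osmolar gap = measured − calculated = 399 − 390.9 = 8.1 mOsm/kg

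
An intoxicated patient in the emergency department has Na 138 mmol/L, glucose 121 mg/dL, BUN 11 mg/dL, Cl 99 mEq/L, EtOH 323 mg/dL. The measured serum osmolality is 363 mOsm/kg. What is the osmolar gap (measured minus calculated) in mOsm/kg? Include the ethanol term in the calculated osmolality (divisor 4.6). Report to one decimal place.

Calculated osmolality = 2·Na + glucose/18 + BUN/2.8 + ethanol/4.6
= 2·138 + 121/18 + 11/2.8 + 323/4.6
= 276 + 6.72 + 3.93 + 70.22
= 356.87 mOsm/kg ≈ 356.9 mOsm/kg
Osmolar gap = measured − calculated = 363 − 356.9 = 6.1 mOsm/kg

6.1 mOsm/kg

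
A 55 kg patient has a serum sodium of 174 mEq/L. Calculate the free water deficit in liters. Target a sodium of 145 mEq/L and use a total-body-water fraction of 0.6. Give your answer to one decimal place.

TBW = 0.6 · 55 = 33 L
Free water deficit = TBW · (Na/145 − 1)
= 33 · (174/145 − 1)
= 33 · 0.2
= 6.6 L

6.6 L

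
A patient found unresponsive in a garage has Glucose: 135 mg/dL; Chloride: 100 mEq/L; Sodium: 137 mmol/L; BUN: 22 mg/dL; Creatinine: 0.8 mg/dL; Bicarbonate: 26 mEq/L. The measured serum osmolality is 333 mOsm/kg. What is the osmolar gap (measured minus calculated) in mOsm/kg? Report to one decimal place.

Calculated osmolality = 2·Na + glucose/18 + BUN/2.8
= 2·137 + 135/18 + 22/2.8
= 274 + 7.50 + 7.86
= 289.36 mOsm/kg ≈ 289.4 mOsm/kg
Osmolar gap = measured − calculated = 333 − 289.4 = 43.6 mOsm/kg

43.6 mOsm/kg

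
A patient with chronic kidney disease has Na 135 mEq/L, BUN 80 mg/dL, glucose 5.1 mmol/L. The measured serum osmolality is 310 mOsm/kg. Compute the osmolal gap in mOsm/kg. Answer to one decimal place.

Calculated osmolality = 2·Na + glucose + BUN/2.8
= 2·135 + 5.1 + 80/2.8
= 270 + 5.10 + 28.57
= 303.67 mOsm/kg ≈ 303.7 mOsm/kg
Osmolar gap = measured − calculated = 310 − 303.7 = 6.3 mOsm/kg

6.3 mOsm/kg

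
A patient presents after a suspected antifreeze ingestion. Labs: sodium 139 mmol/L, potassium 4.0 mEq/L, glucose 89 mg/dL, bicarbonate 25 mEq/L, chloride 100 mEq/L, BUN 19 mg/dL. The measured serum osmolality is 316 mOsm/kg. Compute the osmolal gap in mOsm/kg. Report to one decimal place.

26.3 mOsm/kg

Calculated osmolality = 2·Na + glucose/18 + BUN/2.8
= 2·139 + 89/18 + 19/2.8
= 278 + 4.94 + 6.79
= 289.73 mOsm/kg ≈ 289.7 mOsm/kg
Osmolar gap = measured − calculated = 316 − 289.7 = 26.3 mOsm/kg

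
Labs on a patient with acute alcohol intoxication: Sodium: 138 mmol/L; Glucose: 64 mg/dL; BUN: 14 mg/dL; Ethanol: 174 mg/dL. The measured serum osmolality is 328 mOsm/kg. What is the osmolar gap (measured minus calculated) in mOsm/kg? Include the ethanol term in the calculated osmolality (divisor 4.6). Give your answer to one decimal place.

Calculated osmolality = 2·Na + glucose/18 + BUN/2.8 + ethanol/4.6
= 2·138 + 64/18 + 14/2.8 + 174/4.6
= 276 + 3.56 + 5 + 37.83
= 322.39 mOsm/kg ≈ 322.4 mOsm/kg
Osmolar gap = measured − calculated = 328 − 322.4 = 5.6 mOsm/kg

5.6 mOsm/kg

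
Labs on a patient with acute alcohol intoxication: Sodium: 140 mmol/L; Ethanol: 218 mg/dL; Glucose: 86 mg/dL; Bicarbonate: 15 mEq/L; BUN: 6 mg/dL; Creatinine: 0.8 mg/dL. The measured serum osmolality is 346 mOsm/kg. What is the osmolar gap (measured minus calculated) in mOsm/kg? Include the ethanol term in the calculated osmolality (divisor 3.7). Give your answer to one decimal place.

0.2 mOsm/kg

Calculated osmolality = 2·Na + glucose/18 + BUN/2.8 + ethanol/3.7
= 2·140 + 86/18 + 6/2.8 + 218/3.7
= 280 + 4.78 + 2.14 + 58.92
= 345.84 mOsm/kg ≈ 345.8 mOsm/kg
Osmolar gap = measured − calculated = 346 − 345.8 = 0.2 mOsm/kg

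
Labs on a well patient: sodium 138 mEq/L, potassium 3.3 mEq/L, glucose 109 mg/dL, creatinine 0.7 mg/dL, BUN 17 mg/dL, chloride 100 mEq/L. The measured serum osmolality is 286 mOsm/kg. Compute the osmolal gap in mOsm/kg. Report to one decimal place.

-2.1 mOsm/kg

Calculated osmolality = 2·Na + glucose/18 + BUN/2.8
= 2·138 + 109/18 + 17/2.8
= 276 + 6.06 + 6.07
= 288.13 mOsm/kg ≈ 288.1 mOsm/kg
Osmolar gap = measured − calculated = 286 − 288.1 = -2.1 mOsm/kg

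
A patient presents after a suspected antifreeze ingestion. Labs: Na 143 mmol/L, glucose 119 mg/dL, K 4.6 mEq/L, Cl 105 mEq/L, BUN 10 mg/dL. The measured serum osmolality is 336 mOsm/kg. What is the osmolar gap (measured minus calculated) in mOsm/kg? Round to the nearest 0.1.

Calculated osmolality = 2·Na + glucose/18 + BUN/2.8
= 2·143 + 119/18 + 10/2.8
= 286 + 6.61 + 3.57
= 296.18 mOsm/kg ≈ 296.2 mOsm/kg
Osmolar gap = measured − calculated = 336 − 296.2 = 39.8 mOsm/kg

39.8 mOsm/kg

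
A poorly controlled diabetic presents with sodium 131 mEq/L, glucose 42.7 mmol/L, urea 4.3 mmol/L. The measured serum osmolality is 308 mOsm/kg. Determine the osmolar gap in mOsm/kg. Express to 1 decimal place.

Calculated osmolality = 2·Na + glucose + urea
= 2·131 + 42.7 + 4.3
= 262 + 42.70 + 4.30
= 309 mOsm/kg ≈ 309.0 mOsm/kg
Osmolar gap = measured − calculated = 308 − 309.0 = -1.0 mOsm/kg

-1.0 mOsm/kg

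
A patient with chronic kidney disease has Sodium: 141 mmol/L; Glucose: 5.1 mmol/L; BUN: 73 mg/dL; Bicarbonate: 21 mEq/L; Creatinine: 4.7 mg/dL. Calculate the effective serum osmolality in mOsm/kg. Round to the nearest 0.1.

Effective osmolality excludes urea (freely permeant across cell membranes):
2·Na + glucose
= 2·141 + 5.1
= 282 + 5.1
= 287.1 mOsm/kg

287.1 mOsm/kg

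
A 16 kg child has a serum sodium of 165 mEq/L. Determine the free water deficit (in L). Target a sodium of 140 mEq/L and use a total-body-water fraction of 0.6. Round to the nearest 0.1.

1.7 L

TBW = 0.6 · 16 = 9.6 L
Free water deficit = TBW · (Na/140 − 1)
= 9.6 · (165/140 − 1)
= 9.6 · 0.1786
= 1.71 L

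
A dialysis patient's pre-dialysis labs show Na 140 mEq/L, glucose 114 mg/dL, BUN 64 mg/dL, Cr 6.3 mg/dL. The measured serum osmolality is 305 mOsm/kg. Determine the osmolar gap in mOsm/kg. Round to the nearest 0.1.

Calculated osmolality = 2·Na + glucose/18 + BUN/2.8
= 2·140 + 114/18 + 64/2.8
= 280 + 6.33 + 22.86
= 309.19 mOsm/kg ≈ 309.2 mOsm/kg
Osmolar gap = measured − calculated = 305 − 309.2 = -4.2 mOsm/kg

-4.2 mOsm/kg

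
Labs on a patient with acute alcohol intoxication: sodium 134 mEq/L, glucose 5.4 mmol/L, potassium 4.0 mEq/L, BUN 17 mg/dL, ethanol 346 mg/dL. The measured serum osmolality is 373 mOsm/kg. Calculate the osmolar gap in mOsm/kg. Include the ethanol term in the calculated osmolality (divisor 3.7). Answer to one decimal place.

Calculated osmolality = 2·Na + glucose + BUN/2.8 + ethanol/3.7
= 2·134 + 5.4 + 17/2.8 + 346/3.7
= 268 + 5.40 + 6.07 + 93.51
= 372.98 mOsm/kg ≈ 373.0 mOsm/kg
Osmolar gap = measured − calculated = 373 − 373.0 = 0.0 mOsm/kg

0.0 mOsm/kg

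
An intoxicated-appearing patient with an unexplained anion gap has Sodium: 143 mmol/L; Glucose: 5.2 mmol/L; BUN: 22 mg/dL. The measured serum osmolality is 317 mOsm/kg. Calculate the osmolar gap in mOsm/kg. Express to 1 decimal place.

Calculated osmolality = 2·Na + glucose + BUN/2.8
= 2·143 + 5.2 + 22/2.8
= 286 + 5.20 + 7.86
= 299.06 mOsm/kg ≈ 299.1 mOsm/kg
Osmolar gap = measured − calculated = 317 − 299.1 = 17.9 mOsm/kg

17.9 mOsm/kg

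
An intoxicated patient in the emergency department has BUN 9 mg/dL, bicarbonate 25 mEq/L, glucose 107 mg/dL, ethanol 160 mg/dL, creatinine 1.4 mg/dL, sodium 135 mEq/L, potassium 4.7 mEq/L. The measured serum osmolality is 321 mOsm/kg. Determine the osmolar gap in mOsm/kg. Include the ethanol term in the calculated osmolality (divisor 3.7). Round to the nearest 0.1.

Calculated osmolality = 2·Na + glucose/18 + BUN/2.8 + ethanol/3.7
= 2·135 + 107/18 + 9/2.8 + 160/3.7
= 270 + 5.94 + 3.21 + 43.24
= 322.39 mOsm/kg ≈ 322.4 mOsm/kg
Osmolar gap = measured − calculated = 321 − 322.4 = -1.4 mOsm/kg

-1.4 mOsm/kg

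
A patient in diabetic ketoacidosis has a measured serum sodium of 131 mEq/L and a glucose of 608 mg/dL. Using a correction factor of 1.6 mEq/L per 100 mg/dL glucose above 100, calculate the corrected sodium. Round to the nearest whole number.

Corrected Na = measured Na + 1.6 · (glucose − 100)/100
= 131 + 1.6 · (608 − 100)/100
= 131 + 8.1
= 139.1 mEq/L

139 mEq/L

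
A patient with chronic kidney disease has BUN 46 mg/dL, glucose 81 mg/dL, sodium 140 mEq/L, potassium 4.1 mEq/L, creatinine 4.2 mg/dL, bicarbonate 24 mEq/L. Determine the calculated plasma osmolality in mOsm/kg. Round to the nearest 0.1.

300.9 mOsm/kg

Calculated osmolality = 2·Na + glucose/18 + BUN/2.8
= 2·140 + 81/18 + 46/2.8
= 280 + 4.50 + 16.43
= 300.93 mOsm/kg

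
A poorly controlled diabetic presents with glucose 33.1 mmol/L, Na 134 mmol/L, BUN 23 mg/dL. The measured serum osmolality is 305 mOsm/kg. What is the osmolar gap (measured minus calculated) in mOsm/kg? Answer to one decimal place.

-4.3 mOsm/kg

Calculated osmolality = 2·Na + glucose + BUN/2.8
= 2·134 + 33.1 + 23/2.8
= 268 + 33.10 + 8.21
= 309.31 mOsm/kg ≈ 309.3 mOsm/kg
Osmolar gap = measured − calculated = 305 − 309.3 = -4.3 mOsm/kg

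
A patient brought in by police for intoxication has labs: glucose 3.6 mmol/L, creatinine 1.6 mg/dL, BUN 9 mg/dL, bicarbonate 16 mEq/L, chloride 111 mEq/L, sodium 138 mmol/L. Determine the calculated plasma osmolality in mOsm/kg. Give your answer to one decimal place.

282.8 mOsm/kg

Calculated osmolality = 2·Na + glucose + BUN/2.8
= 2·138 + 3.6 + 9/2.8
= 276 + 3.60 + 3.21
= 282.81 mOsm/kg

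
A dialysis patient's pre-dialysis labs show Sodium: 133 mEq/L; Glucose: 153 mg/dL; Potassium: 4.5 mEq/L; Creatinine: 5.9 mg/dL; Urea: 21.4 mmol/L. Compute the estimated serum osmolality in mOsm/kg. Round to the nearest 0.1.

Calculated osmolality = 2·Na + glucose/18 + urea
= 2·133 + 153/18 + 21.4
= 266 + 8.50 + 21.40
= 295.9 mOsm/kg

295.9 mOsm/kg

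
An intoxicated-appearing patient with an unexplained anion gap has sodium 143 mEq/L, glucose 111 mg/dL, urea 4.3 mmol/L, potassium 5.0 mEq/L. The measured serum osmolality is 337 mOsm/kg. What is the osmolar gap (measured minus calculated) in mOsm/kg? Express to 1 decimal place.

40.5 mOsm/kg

Calculated osmolality = 2·Na + glucose/18 + urea
= 2·143 + 111/18 + 4.3
= 286 + 6.17 + 4.30
= 296.47 mOsm/kg ≈ 296.5 mOsm/kg
Osmolar gap = measured − calculated = 337 − 296.5 = 40.5 mOsm/kg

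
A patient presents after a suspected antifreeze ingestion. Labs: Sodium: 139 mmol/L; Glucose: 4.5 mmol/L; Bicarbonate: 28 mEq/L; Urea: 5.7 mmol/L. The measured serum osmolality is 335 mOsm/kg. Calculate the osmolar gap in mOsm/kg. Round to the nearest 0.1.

46.8 mOsm/kg

Calculated osmolality = 2·Na + glucose + urea
= 2·139 + 4.5 + 5.7
= 278 + 4.50 + 5.70
= 288.2 mOsm/kg ≈ 288.2 mOsm/kg
Osmolar gap = measured − calculated = 335 − 288.2 = 46.8 mOsm/kg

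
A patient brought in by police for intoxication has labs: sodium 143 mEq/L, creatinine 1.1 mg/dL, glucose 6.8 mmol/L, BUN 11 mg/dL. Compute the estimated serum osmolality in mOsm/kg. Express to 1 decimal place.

296.7 mOsm/kg

Calculated osmolality = 2·Na + glucose + BUN/2.8
= 2·143 + 6.8 + 11/2.8
= 286 + 6.80 + 3.93
= 296.73 mOsm/kg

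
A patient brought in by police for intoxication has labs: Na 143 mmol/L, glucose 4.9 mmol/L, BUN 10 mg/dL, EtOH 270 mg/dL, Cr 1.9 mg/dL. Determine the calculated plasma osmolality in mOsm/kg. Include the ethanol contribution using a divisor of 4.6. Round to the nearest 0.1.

Calculated osmolality = 2·Na + glucose + BUN/2.8 + ethanol/4.6
= 2·143 + 4.9 + 10/2.8 + 270/4.6
= 286 + 4.90 + 3.57 + 58.70
= 353.17 mOsm/kg

353.2 mOsm/kg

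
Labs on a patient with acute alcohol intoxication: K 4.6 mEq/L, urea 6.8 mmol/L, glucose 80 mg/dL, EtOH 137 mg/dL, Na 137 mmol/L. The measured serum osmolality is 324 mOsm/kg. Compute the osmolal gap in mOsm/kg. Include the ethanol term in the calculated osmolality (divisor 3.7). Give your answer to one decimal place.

Calculated osmolality = 2·Na + glucose/18 + urea + ethanol/3.7
= 2·137 + 80/18 + 6.8 + 137/3.7
= 274 + 4.44 + 6.80 + 37.03
= 322.27 mOsm/kg ≈ 322.3 mOsm/kg
Osmolar gap = measured − calculated = 324 − 322.3 = 1.7 mOsm/kg

1.7 mOsm/kg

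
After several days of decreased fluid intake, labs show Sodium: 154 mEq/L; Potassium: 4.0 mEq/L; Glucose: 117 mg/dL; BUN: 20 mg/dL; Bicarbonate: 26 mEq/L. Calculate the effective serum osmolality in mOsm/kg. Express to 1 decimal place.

Effective osmolality excludes urea (freely permeant across cell membranes):
2·Na + glucose/18
= 2·154 + 117/18
= 308 + 6.5
= 314.5 mOsm/kg

314.5 mOsm/kg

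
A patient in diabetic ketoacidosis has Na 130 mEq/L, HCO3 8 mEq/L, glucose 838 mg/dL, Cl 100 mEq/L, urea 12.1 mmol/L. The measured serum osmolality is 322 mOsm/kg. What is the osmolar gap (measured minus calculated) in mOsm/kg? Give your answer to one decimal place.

3.3 mOsm/kg

Calculated osmolality = 2·Na + glucose/18 + urea
= 2·130 + 838/18 + 12.1
= 260 + 46.56 + 12.10
= 318.66 mOsm/kg ≈ 318.7 mOsm/kg
Osmolar gap = measured − calculated = 322 − 318.7 = 3.3 mOsm/kg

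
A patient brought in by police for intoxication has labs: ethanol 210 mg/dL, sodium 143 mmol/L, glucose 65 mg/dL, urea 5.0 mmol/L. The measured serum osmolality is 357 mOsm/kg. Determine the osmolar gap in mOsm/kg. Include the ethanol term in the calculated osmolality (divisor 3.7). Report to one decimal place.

5.6 mOsm/kg

Calculated osmolality = 2·Na + glucose/18 + urea + ethanol/3.7
= 2·143 + 65/18 + 5 + 210/3.7
= 286 + 3.61 + 5 + 56.76
= 351.37 mOsm/kg ≈ 351.4 mOsm/kg
Osmolar gap = measured − calculated = 357 − 351.4 = 5.6 mOsm/kg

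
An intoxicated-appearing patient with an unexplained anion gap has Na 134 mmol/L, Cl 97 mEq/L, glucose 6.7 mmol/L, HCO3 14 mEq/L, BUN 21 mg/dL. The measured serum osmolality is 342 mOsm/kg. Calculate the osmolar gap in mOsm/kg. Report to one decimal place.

Calculated osmolality = 2·Na + glucose + BUN/2.8
= 2·134 + 6.7 + 21/2.8
= 268 + 6.70 + 7.50
= 282.2 mOsm/kg ≈ 282.2 mOsm/kg
Osmolar gap = measured − calculated = 342 − 282.2 = 59.8 mOsm/kg

59.8 mOsm/kg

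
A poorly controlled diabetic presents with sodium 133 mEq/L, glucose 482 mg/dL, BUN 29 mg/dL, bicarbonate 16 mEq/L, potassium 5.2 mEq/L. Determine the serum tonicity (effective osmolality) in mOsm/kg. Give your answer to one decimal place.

292.8 mOsm/kg

Effective osmolality excludes urea (freely permeant across cell membranes):
2·Na + glucose/18
= 2·133 + 482/18
= 266 + 26.78
= 292.78 mOsm/kg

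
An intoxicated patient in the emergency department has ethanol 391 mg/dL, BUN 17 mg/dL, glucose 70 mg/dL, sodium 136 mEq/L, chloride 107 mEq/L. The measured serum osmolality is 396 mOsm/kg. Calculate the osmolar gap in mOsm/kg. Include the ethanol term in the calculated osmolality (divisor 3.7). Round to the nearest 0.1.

Calculated osmolality = 2·Na + glucose/18 + BUN/2.8 + ethanol/3.7
= 2·136 + 70/18 + 17/2.8 + 391/3.7
= 272 + 3.89 + 6.07 + 105.68
= 387.64 mOsm/kg ≈ 387.6 mOsm/kg
Osmolar gap = measured − calculated = 396 − 387.6 = 8.4 mOsm/kg

8.4 mOsm/kg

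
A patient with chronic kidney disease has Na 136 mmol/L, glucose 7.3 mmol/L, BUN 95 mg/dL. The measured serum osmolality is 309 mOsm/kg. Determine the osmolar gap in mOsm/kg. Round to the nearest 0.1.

-4.2 mOsm/kg

Calculated osmolality = 2·Na + glucose + BUN/2.8
= 2·136 + 7.3 + 95/2.8
= 272 + 7.30 + 33.93
= 313.23 mOsm/kg ≈ 313.2 mOsm/kg
Osmolar gap = measured − calculated = 309 − 313.2 = -4.2 mOsm/kg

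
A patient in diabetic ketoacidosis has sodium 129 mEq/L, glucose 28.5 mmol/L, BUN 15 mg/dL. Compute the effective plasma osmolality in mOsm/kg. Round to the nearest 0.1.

Effective osmolality excludes urea (freely permeant across cell membranes):
2·Na + glucose
= 2·129 + 28.5
= 258 + 28.5
= 286.5 mOsm/kg

286.5 mOsm/kg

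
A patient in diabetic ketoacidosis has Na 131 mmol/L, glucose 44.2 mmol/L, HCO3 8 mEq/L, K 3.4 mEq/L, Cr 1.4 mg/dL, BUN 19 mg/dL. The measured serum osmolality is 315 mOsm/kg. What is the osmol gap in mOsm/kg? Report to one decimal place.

Calculated osmolality = 2·Na + glucose + BUN/2.8
= 2·131 + 44.2 + 19/2.8
= 262 + 44.20 + 6.79
= 312.99 mOsm/kg ≈ 313.0 mOsm/kg
Osmolar gap = measured − calculated = 315 − 313.0 = 2.0 mOsm/kg

2.0 mOsm/kg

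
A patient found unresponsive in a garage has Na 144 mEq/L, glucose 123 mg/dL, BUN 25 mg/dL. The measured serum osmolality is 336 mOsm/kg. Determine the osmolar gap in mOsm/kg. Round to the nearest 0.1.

32.2 mOsm/kg

Calculated osmolality = 2·Na + glucose/18 + BUN/2.8
= 2·144 + 123/18 + 25/2.8
= 288 + 6.83 + 8.93
= 303.76 mOsm/kg ≈ 303.8 mOsm/kg
Osmolar gap = measured − calculated = 336 − 303.8 = 32.2 mOsm/kg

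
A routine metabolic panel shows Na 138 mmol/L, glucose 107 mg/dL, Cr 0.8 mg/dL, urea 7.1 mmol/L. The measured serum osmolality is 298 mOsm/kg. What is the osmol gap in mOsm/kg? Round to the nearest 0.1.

Calculated osmolality = 2·Na + glucose/18 + urea
= 2·138 + 107/18 + 7.1
= 276 + 5.94 + 7.10
= 289.04 mOsm/kg ≈ 289.0 mOsm/kg
Osmolar gap = measured − calculated = 298 − 289.0 = 9.0 mOsm/kg

9.0 mOsm/kg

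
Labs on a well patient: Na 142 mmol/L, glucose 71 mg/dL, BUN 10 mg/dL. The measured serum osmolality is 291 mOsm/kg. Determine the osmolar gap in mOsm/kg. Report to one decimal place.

-0.5 mOsm/kg

Calculated osmolality = 2·Na + glucose/18 + BUN/2.8
= 2·142 + 71/18 + 10/2.8
= 284 + 3.94 + 3.57
= 291.51 mOsm/kg ≈ 291.5 mOsm/kg
Osmolar gap = measured − calculated = 291 − 291.5 = -0.5 mOsm/kg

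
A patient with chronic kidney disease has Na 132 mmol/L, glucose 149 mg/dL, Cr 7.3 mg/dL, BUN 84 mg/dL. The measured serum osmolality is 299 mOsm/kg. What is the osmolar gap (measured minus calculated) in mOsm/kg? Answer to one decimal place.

-3.3 mOsm/kg

Calculated osmolality = 2·Na + glucose/18 + BUN/2.8
= 2·132 + 149/18 + 84/2.8
= 264 + 8.28 + 30
= 302.28 mOsm/kg ≈ 302.3 mOsm/kg
Osmolar gap = measured − calculated = 299 − 302.3 = -3.3 mOsm/kg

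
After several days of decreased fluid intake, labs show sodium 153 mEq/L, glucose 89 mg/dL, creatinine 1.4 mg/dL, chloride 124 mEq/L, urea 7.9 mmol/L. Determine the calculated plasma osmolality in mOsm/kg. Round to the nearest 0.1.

Calculated osmolality = 2·Na + glucose/18 + urea
= 2·153 + 89/18 + 7.9
= 306 + 4.94 + 7.90
= 318.84 mOsm/kg

318.8 mOsm/kg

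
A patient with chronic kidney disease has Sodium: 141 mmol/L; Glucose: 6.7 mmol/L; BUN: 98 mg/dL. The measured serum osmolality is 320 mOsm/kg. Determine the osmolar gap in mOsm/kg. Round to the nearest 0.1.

-3.7 mOsm/kg

Calculated osmolality = 2·Na + glucose + BUN/2.8
= 2·141 + 6.7 + 98/2.8
= 282 + 6.70 + 35
= 323.7 mOsm/kg ≈ 323.7 mOsm/kg
Osmolar gap = measured − calculated = 320 − 323.7 = -3.7 mOsm/kg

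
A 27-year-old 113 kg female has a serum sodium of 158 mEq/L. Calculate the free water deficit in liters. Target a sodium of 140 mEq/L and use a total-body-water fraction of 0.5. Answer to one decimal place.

TBW = 0.5 · 113 = 56.5 L
Free water deficit = TBW · (Na/140 − 1)
= 56.5 · (158/140 − 1)
= 56.5 · 0.1286
= 7.27 L

7.3 L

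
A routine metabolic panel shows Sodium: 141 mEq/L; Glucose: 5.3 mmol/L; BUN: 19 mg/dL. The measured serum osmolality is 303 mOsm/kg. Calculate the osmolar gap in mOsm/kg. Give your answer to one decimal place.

Calculated osmolality = 2·Na + glucose + BUN/2.8
= 2·141 + 5.3 + 19/2.8
= 282 + 5.30 + 6.79
= 294.09 mOsm/kg ≈ 294.1 mOsm/kg
Osmolar gap = measured − calculated = 303 − 294.1 = 8.9 mOsm/kg

8.9 mOsm/kg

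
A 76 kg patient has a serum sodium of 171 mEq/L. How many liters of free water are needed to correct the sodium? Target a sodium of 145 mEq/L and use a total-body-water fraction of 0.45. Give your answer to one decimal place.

6.1 L

TBW = 0.45 · 76 = 34.2 L
Free water deficit = TBW · (Na/145 − 1)
= 34.2 · (171/145 − 1)
= 34.2 · 0.1793
= 6.13 L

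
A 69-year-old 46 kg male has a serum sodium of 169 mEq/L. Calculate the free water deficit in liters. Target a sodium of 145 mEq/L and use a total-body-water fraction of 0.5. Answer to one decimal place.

3.8 L

TBW = 0.5 · 46 = 23 L
Free water deficit = TBW · (Na/145 − 1)
= 23 · (169/145 − 1)
= 23 · 0.1655
= 3.81 L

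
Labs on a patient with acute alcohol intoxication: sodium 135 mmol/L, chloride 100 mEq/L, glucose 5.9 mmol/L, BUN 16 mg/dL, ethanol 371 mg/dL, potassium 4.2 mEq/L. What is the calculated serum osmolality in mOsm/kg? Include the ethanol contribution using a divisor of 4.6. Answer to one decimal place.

362.3 mOsm/kg

Calculated osmolality = 2·Na + glucose + BUN/2.8 + ethanol/4.6
= 2·135 + 5.9 + 16/2.8 + 371/4.6
= 270 + 5.90 + 5.71 + 80.65
= 362.26 mOsm/kg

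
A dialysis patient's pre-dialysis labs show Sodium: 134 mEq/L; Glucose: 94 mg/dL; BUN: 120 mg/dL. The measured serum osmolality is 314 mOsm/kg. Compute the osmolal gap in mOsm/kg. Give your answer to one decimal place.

Calculated osmolality = 2·Na + glucose/18 + BUN/2.8
= 2·134 + 94/18 + 120/2.8
= 268 + 5.22 + 42.86
= 316.08 mOsm/kg ≈ 316.1 mOsm/kg
Osmolar gap = measured − calculated = 314 − 316.1 = -2.1 mOsm/kg

-2.1 mOsm/kg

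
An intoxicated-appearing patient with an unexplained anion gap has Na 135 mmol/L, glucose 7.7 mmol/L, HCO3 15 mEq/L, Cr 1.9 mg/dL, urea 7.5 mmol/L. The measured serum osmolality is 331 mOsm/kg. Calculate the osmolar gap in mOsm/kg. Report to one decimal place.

Calculated osmolality = 2·Na + glucose + urea
= 2·135 + 7.7 + 7.5
= 270 + 7.70 + 7.50
= 285.2 mOsm/kg ≈ 285.2 mOsm/kg
Osmolar gap = measured − calculated = 331 − 285.2 = 45.8 mOsm/kg

45.8 mOsm/kg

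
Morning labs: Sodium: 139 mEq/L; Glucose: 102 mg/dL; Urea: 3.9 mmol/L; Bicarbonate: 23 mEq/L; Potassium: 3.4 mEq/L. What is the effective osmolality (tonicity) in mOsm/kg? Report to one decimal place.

Effective osmolality excludes urea (freely permeant across cell membranes):
2·Na + glucose/18
= 2·139 + 102/18
= 278 + 5.67
= 283.67 mOsm/kg

283.7 mOsm/kg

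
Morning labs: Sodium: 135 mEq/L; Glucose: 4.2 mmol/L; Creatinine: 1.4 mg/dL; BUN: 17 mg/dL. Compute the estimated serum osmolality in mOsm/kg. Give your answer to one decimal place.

280.3 mOsm/kg

Calculated osmolality = 2·Na + glucose + BUN/2.8
= 2·135 + 4.2 + 17/2.8
= 270 + 4.20 + 6.07
= 280.27 mOsm/kg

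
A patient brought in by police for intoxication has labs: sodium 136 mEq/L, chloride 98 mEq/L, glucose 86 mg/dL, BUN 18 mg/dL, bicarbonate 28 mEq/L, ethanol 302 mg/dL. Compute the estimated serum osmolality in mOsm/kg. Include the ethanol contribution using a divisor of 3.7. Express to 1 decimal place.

364.8 mOsm/kg

Calculated osmolality = 2·Na + glucose/18 + BUN/2.8 + ethanol/3.7
= 2·136 + 86/18 + 18/2.8 + 302/3.7
= 272 + 4.78 + 6.43 + 81.62
= 364.83 mOsm/kg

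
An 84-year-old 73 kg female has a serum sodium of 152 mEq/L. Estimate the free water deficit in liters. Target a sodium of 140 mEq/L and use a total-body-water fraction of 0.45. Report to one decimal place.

TBW = 0.45 · 73 = 32.85 L
Free water deficit = TBW · (Na/140 − 1)
= 32.85 · (152/140 − 1)
= 32.85 · 0.0857
= 2.82 L

2.8 L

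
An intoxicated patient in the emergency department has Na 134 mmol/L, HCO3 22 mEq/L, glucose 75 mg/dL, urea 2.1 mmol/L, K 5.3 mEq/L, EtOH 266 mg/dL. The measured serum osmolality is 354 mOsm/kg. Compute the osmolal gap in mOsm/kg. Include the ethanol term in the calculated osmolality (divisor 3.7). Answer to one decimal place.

7.8 mOsm/kg

Calculated osmolality = 2·Na + glucose/18 + urea + ethanol/3.7
= 2·134 + 75/18 + 2.1 + 266/3.7
= 268 + 4.17 + 2.10 + 71.89
= 346.16 mOsm/kg ≈ 346.2 mOsm/kg
Osmolar gap = measured − calculated = 354 − 346.2 = 7.8 mOsm/kg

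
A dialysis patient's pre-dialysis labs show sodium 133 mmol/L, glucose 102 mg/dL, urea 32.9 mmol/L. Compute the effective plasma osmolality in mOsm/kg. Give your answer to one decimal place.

271.7 mOsm/kg

Effective osmolality excludes urea (freely permeant across cell membranes):
2·Na + glucose/18
= 2·133 + 102/18
= 266 + 5.67
= 271.67 mOsm/kg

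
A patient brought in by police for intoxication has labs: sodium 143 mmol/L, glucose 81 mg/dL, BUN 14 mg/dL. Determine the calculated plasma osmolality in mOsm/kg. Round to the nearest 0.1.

Calculated osmolality = 2·Na + glucose/18 + BUN/2.8
= 2·143 + 81/18 + 14/2.8
= 286 + 4.50 + 5
= 295.5 mOsm/kg

295.5 mOsm/kg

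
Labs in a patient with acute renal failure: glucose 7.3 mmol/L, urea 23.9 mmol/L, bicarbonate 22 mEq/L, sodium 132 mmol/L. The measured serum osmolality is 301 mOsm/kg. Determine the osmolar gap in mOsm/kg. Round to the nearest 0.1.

Calculated osmolality = 2·Na + glucose + urea
= 2·132 + 7.3 + 23.9
= 264 + 7.30 + 23.90
= 295.2 mOsm/kg ≈ 295.2 mOsm/kg
Osmolar gap = measured − calculated = 301 − 295.2 = 5.8 mOsm/kg

5.8 mOsm/kg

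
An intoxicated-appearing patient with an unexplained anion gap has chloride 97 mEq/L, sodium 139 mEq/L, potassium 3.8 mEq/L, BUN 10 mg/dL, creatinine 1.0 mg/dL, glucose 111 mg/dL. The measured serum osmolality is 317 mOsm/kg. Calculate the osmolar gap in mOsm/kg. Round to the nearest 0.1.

Calculated osmolality = 2·Na + glucose/18 + BUN/2.8
= 2·139 + 111/18 + 10/2.8
= 278 + 6.17 + 3.57
= 287.74 mOsm/kg ≈ 287.7 mOsm/kg
Osmolar gap = measured − calculated = 317 − 287.7 = 29.3 mOsm/kg

29.3 mOsm/kg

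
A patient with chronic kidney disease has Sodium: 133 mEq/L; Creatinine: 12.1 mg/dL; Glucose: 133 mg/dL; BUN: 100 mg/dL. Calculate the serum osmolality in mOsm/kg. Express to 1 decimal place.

309.1 mOsm/kg

Calculated osmolality = 2·Na + glucose/18 + BUN/2.8
= 2·133 + 133/18 + 100/2.8
= 266 + 7.39 + 35.71
= 309.1 mOsm/kg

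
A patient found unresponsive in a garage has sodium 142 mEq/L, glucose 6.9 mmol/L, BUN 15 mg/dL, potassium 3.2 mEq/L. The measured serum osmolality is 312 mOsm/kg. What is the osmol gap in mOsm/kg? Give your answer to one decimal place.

15.7 mOsm/kg

Calculated osmolality = 2·Na + glucose + BUN/2.8
= 2·142 + 6.9 + 15/2.8
= 284 + 6.90 + 5.36
= 296.26 mOsm/kg ≈ 296.3 mOsm/kg
Osmolar gap = measured − calculated = 312 − 296.3 = 15.7 mOsm/kg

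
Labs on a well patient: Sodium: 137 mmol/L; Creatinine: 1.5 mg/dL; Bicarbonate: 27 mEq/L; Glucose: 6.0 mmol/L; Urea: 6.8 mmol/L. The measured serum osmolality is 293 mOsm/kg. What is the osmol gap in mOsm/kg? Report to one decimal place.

Calculated osmolality = 2·Na + glucose + urea
= 2·137 + 6 + 6.8
= 274 + 6 + 6.80
= 286.8 mOsm/kg ≈ 286.8 mOsm/kg
Osmolar gap = measured − calculated = 293 − 286.8 = 6.2 mOsm/kg

6.2 mOsm/kg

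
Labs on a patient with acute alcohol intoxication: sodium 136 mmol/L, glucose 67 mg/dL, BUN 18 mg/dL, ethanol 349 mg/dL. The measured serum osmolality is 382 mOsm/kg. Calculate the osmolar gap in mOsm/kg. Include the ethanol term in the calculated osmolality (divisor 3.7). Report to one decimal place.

Calculated osmolality = 2·Na + glucose/18 + BUN/2.8 + ethanol/3.7
= 2·136 + 67/18 + 18/2.8 + 349/3.7
= 272 + 3.72 + 6.43 + 94.32
= 376.47 mOsm/kg ≈ 376.5 mOsm/kg
Osmolar gap = measured − calculated = 382 − 376.5 = 5.5 mOsm/kg

5.5 mOsm/kg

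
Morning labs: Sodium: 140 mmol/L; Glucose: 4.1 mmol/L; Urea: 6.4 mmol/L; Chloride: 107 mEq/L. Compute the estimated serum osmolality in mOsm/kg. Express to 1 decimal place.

Calculated osmolality = 2·Na + glucose + urea
= 2·140 + 4.1 + 6.4
= 280 + 4.10 + 6.40
= 290.5 mOsm/kg

290.5 mOsm/kg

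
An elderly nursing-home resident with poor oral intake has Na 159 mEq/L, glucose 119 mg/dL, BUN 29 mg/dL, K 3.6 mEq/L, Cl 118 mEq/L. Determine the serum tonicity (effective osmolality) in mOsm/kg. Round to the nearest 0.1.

Effective osmolality excludes urea (freely permeant across cell membranes):
2·Na + glucose/18
= 2·159 + 119/18
= 318 + 6.61
= 324.61 mOsm/kg

324.6 mOsm/kg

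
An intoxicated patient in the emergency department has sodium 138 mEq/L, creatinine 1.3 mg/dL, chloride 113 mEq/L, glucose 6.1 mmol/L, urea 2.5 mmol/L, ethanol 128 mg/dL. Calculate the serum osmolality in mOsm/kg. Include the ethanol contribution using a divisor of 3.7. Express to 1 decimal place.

319.2 mOsm/kg

Calculated osmolality = 2·Na + glucose + urea + ethanol/3.7
= 2·138 + 6.1 + 2.5 + 128/3.7
= 276 + 6.10 + 2.50 + 34.59
= 319.19 mOsm/kg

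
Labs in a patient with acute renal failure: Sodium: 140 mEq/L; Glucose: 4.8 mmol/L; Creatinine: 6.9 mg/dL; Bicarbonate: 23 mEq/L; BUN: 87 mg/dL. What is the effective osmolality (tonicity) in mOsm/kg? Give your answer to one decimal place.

Effective osmolality excludes urea (freely permeant across cell membranes):
2·Na + glucose
= 2·140 + 4.8
= 280 + 4.8
= 284.8 mOsm/kg

284.8 mOsm/kg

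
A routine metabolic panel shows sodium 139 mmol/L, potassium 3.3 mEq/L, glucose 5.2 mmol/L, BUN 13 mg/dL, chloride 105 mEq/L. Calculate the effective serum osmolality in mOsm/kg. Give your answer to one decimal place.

283.2 mOsm/kg

Effective osmolality excludes urea (freely permeant across cell membranes):
2·Na + glucose
= 2·139 + 5.2
= 278 + 5.2
= 283.2 mOsm/kg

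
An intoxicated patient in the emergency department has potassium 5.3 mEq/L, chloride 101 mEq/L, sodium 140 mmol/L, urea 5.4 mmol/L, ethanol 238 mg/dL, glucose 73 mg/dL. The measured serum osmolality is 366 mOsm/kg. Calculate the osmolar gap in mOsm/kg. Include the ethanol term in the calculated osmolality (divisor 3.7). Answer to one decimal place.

12.2 mOsm/kg

Calculated osmolality = 2·Na + glucose/18 + urea + ethanol/3.7
= 2·140 + 73/18 + 5.4 + 238/3.7
= 280 + 4.06 + 5.40 + 64.32
= 353.78 mOsm/kg ≈ 353.8 mOsm/kg
Osmolar gap = measured − calculated = 366 − 353.8 = 12.2 mOsm/kg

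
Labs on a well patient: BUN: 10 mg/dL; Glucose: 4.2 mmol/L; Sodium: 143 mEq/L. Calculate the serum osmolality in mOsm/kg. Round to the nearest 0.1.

Calculated osmolality = 2·Na + glucose + BUN/2.8
= 2·143 + 4.2 + 10/2.8
= 286 + 4.20 + 3.57
= 293.77 mOsm/kg

293.8 mOsm/kg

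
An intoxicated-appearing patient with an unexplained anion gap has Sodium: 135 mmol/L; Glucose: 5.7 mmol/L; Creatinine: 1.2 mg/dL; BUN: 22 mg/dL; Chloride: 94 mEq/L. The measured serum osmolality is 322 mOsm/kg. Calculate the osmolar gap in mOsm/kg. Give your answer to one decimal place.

Calculated osmolality = 2·Na + glucose + BUN/2.8
= 2·135 + 5.7 + 22/2.8
= 270 + 5.70 + 7.86
= 283.56 mOsm/kg ≈ 283.6 mOsm/kg
Osmolar gap = measured − calculated = 322 − 283.6 = 38.4 mOsm/kg

38.4 mOsm/kg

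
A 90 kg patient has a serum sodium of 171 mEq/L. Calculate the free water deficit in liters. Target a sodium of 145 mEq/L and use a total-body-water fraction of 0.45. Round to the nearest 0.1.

TBW = 0.45 · 90 = 40.5 L
Free water deficit = TBW · (Na/145 − 1)
= 40.5 · (171/145 − 1)
= 40.5 · 0.1793
= 7.26 L

7.3 L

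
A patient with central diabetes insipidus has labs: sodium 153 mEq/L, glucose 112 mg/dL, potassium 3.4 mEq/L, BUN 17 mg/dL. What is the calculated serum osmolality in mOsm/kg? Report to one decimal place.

Calculated osmolality = 2·Na + glucose/18 + BUN/2.8
= 2·153 + 112/18 + 17/2.8
= 306 + 6.22 + 6.07
= 318.29 mOsm/kg

318.3 mOsm/kg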